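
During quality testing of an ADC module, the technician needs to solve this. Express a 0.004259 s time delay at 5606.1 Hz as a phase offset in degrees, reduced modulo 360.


Phase shift from frequency and time delay:
phi = 360 * f * t_delay
    = 360 * 5606.1 * 0.004259
    = 8595.5 degrees
    mod 360 = 315.5 degrees

315.5 degrees


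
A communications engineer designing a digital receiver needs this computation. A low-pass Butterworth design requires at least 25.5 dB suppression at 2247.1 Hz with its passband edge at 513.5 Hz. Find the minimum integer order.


Butterworth filter order formula:
n = log10(10^(A/10) - 1) / (2 * log10(f_stop/f_pass))
10^(25.5/10) - 1 = 353.8134
f_stop/f_pass = 2247.1 / 513.5 = 4.376
n = 1.9879 -> ceil = 2

2


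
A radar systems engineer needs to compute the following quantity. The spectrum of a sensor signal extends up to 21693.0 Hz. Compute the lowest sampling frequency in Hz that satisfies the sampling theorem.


The Nyquist rate is twice the maximum frequency component.
fs_min = 2 * fmax
      = 2 * 21693.0
      = 43386.0 Hz

43386.0


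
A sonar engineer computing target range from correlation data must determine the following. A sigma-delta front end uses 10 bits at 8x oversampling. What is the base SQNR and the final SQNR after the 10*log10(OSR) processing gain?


Step 1 — baseline SQNR at Nyquist:
SQNR_base = 6.02*N + 1.76
          = 6.02*10 + 1.76
          = 61.96 dB

Step 2 — oversampling processing gain:
G = 10*log10(OSR) = 10*log10(8) = 9.03 dB

Step 3 — total:
SQNR_total = 61.96 + 9.03 = 70.99 dB

Base SQNR = 61.96 dB; oversampled SQNR = 70.99 dB


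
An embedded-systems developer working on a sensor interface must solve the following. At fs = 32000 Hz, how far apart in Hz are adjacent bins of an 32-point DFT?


DFT frequency resolution:
df = fs / N
   = 32000 / 32
   = 1000.0 Hz

1000.0 Hz


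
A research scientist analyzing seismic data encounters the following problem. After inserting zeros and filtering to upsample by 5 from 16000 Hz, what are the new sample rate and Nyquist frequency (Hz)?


Step 1 — output sample rate after interpolation by L:
fs_out = L * fs_in = 5 * 16000 = 80000 Hz

Step 2 — Nyquist frequency of the output stream:
f_Nyq = fs_out / 2 = 80000 / 2 = 40000.0 Hz

fs_out = 80000 Hz; f_Nyquist = 40000.0 Hz


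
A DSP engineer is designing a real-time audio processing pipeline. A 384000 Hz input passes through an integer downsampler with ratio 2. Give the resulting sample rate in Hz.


Decimation reduces the sample rate:
fs_out = fs_in / M
       = 384000 / 2
       = 192000.0 Hz

192000.0 Hz


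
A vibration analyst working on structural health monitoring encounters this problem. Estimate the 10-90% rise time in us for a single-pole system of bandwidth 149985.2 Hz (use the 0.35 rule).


Rise time from bandwidth relationship:
tr = 0.35 / BW
   = 0.35 / 149985.2
   = 2.333563578e-06 s
   = 2.3336 us

2.3336 us


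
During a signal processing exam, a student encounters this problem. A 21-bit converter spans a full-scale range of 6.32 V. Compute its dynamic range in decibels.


Dynamic range from full-scale to LSB:
V_min = V_max / 2^bits = 6.32 / 2^21
DR = 20 * log10(V_max / V_min)
   = 20 * log10(2^21)
   = 20 * 21 * log10(2)
   = 126.43 dB

126.43 dB


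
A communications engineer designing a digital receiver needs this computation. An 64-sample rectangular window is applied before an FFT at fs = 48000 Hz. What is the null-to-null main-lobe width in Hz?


Main lobe width for a rectangular window:
Width = 2 * fs / N
      = 2 * 48000 / 64
      = 96000 / 64
      = 1500.0 Hz

1500.0 Hz


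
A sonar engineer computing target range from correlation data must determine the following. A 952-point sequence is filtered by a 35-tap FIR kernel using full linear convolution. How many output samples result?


Linear convolution output length:
L = N + M - 1
  = 952 + 35 - 1
  = 986 samples

986


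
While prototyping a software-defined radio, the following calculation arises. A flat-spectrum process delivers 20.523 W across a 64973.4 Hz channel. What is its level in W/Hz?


Power spectral density:
PSD = P / BW
    = 20.523 / 64973.4
    = 0.00031587 W/Hz

0.00031587 W/Hz


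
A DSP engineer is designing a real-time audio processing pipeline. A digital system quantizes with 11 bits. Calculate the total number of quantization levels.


Number of quantization levels = 2^N
= 2^11
= 2048

2048


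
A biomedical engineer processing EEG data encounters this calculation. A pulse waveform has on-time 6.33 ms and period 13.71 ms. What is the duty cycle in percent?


Duty cycle as a percentage:
DC = (t_on / T) * 100
   = (6.33 / 13.71) * 100
   = 0.461707 * 100
   = 46.17 %

46.17 %


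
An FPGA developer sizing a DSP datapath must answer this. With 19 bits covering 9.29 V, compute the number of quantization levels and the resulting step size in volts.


Step 1 — number of quantization levels:
L = 2^N = 2^19 = 524288

Step 2 — LSB step size:
delta = Vfs / L
      = 9.29 / 524288
      = 1.772e-05 V

Levels = 524288; step size = 1.772e-05 V


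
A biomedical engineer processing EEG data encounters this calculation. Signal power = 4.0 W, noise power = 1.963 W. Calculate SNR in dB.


SNR in decibels:
SNR = 10 * log10(Ps / Pn)
    = 10 * log10(4.0 / 1.963)
    = 10 * log10(2.0377)
    = 10 * 0.3091
    = 3.09 dB

3.09 dB


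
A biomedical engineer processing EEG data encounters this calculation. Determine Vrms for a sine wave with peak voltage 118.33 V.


RMS voltage for a sinusoidal waveform:
V_rms = V_peak / sqrt(2)
      = 118.33 / 1.414214
      = 83.672 V

83.672 V


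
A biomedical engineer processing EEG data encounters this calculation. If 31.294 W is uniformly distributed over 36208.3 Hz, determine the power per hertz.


Power spectral density:
PSD = P / BW
    = 31.294 / 36208.3
    = 0.00086428 W/Hz

0.00086428 W/Hz


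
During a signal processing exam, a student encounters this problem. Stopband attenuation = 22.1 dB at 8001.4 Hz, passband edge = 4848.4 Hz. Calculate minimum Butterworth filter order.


Butterworth filter order formula:
n = log10(10^(A/10) - 1) / (2 * log10(f_stop/f_pass))
10^(22.1/10) - 1 = 161.181
f_stop/f_pass = 8001.4 / 4848.4 = 1.6503
n = 5.0727 -> ceil = 6

6


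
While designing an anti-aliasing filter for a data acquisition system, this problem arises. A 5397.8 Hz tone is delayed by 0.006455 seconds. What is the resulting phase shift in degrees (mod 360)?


Phase shift from frequency and time delay:
phi = 360 * f * t_delay
    = 360 * 5397.8 * 0.006455
    = 12543.41 degrees
    mod 360 = 303.41 degrees

303.41 degrees


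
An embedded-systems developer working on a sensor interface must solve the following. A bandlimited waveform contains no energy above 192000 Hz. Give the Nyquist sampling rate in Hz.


The Nyquist rate is twice the maximum frequency component.
fs_min = 2 * fmax
      = 2 * 192000
      = 384000 Hz

384000


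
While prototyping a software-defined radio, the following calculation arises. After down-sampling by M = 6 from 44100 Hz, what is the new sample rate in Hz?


Decimation reduces the sample rate:
fs_out = fs_in / M
       = 44100 / 6
       = 7350.0 Hz

7350.0 Hz


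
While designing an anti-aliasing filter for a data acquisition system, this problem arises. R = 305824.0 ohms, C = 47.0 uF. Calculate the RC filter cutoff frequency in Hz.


Cutoff frequency of a first-order RC filter:
fc = 1 / (2 * pi * R * C)
C = 47.0 uF = 4.7e-05 F
fc = 1 / (2 * pi * 305824.0 * 4.7e-05)
   = 1 / 90.312796578996
   = 0.011073 Hz

0.011073 Hz


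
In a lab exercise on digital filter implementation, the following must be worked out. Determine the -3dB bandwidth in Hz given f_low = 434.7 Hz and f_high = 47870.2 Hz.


Bandwidth is the difference of -3dB frequencies:
BW = f_high - f_low
   = 47870.2 - 434.7
   = 47435.5 Hz

47435.5 Hz


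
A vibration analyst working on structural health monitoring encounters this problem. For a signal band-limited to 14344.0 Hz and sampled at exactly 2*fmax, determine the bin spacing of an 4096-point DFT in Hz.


Step 1 — Nyquist sampling rate:
fs = 2 * fmax = 2 * 14344.0 = 28688.0 Hz

Step 2 — DFT bin spacing:
df = fs / N = 28688.0 / 4096 = 7.0039 Hz

7.0039 Hz


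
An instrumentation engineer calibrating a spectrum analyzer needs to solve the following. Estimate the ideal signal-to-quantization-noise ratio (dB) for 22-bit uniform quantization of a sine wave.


Theoretical SNR for a full-scale sinusoid:
SNR = 6.02 * N + 1.76
    = 6.02 * 22 + 1.76
    = 132.44 + 1.76
    = 134.2 dB

134.2 dB


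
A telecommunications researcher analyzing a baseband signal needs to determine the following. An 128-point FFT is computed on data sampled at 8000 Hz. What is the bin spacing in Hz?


DFT frequency resolution:
df = fs / N
   = 8000 / 128
   = 62.5 Hz

62.5 Hz


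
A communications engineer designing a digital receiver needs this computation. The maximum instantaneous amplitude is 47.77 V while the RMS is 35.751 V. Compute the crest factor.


Crest factor is the ratio of peak to RMS:
CF = V_peak / V_rms
   = 47.77 / 35.751
   = 1.3362

1.3362


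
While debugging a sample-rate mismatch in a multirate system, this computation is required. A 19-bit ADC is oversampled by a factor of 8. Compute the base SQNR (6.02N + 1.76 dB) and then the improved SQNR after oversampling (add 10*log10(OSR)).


Step 1 — baseline SQNR at Nyquist:
SQNR_base = 6.02*N + 1.76
          = 6.02*19 + 1.76
          = 116.14 dB

Step 2 — oversampling processing gain:
G = 10*log10(OSR) = 10*log10(8) = 9.03 dB

Step 3 — total:
SQNR_total = 116.14 + 9.03 = 125.17 dB

Base SQNR = 116.14 dB; oversampled SQNR = 125.17 dB


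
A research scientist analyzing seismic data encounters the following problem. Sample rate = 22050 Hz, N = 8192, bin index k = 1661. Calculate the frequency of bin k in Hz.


Frequency of DFT bin k:
f_k = k * fs / N
    = 1661 * 22050 / 8192
    = 36625050 / 8192
    = 4470.831 Hz

4470.831 Hz


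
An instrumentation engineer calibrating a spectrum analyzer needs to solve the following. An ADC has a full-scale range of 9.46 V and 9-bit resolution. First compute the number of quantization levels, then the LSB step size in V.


Step 1 — number of quantization levels:
L = 2^N = 2^9 = 512

Step 2 — LSB step size:
delta = Vfs / L
      = 9.46 / 512
      = 0.01847656 V

Levels = 512; step size = 0.01847656 V


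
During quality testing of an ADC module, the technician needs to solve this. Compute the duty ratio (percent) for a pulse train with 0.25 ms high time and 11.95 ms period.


Duty cycle as a percentage:
DC = (t_on / T) * 100
   = (0.25 / 11.95) * 100
   = 0.020921 * 100
   = 2.09 %

2.09 %


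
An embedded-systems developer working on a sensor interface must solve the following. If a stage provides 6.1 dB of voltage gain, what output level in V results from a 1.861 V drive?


Output voltage from dB gain:
V_out = V_in * 10^(gain_dB / 20)
      = 1.861 * 10^(6.1 / 20)
      = 1.861 * 2.018366
      = 3.7562 V

3.7562 V


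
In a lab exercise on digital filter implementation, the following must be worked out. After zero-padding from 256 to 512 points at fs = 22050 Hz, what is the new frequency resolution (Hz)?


Frequency resolution after zero-padding:
N_padded = 256 * 2 = 512
df = fs / N_padded
   = 22050 / 512
   = 43.0664 Hz

43.0664 Hz


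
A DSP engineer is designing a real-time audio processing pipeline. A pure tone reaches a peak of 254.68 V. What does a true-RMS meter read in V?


RMS voltage for a sinusoidal waveform:
V_rms = V_peak / sqrt(2)
      = 254.68 / 1.414214
      = 180.086 V

180.086 V


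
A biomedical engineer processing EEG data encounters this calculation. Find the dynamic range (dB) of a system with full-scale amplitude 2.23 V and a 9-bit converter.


Dynamic range from full-scale to LSB:
V_min = V_max / 2^bits = 2.23 / 2^9
DR = 20 * log10(V_max / V_min)
   = 20 * log10(2^9)
   = 20 * 9 * log10(2)
   = 54.19 dB

54.19 dB


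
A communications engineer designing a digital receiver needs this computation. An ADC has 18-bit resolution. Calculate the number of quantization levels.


Number of quantization levels = 2^N
= 2^18
= 262144

262144


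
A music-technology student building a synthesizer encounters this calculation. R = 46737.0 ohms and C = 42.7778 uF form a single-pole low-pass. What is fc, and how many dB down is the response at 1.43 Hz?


Step 1 — cutoff frequency:
fc = 1 / (2*pi*R*C)
C = 42.7778 uF = 4.27778e-05 F
fc = 1 / (2*pi*46737.0*4.27778e-05)
   = 0.0796051 Hz

Step 2 — magnitude at f = 1.43 Hz:
|H(f)| = 1 / sqrt(1 + (f/fc)^2)
f/fc = 1.43 / 0.0796051 = 17.963673
|H| = 1 / sqrt(1 + 322.693548) = 0.0555818
|H|_dB = 20*log10(0.0555818) = -25.1 dB

fc = 0.0796051 Hz; |H(1.43 Hz)| = -25.1 dB


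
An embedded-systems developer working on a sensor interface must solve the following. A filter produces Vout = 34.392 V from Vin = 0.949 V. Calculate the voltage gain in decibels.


Voltage gain in dB:
G = 20 * log10(Vout / Vin)
  = 20 * log10(34.392 / 0.949)
  = 20 * log10(36.240253)
  = 20 * 1.559191
  = 31.18 dB

31.18 dB


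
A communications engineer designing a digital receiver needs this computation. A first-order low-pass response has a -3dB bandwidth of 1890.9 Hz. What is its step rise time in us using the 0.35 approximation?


Rise time from bandwidth relationship:
tr = 0.35 / BW
   = 0.35 / 1890.9
   = 0.0001850970437 s
   = 185.097 us

185.097 us


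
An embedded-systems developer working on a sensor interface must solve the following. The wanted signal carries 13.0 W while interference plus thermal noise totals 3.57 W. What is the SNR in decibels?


SNR in decibels:
SNR = 10 * log10(Ps / Pn)
    = 10 * log10(13.0 / 3.57)
    = 10 * log10(3.6415)
    = 10 * 0.5613
    = 5.61 dB

5.61 dB


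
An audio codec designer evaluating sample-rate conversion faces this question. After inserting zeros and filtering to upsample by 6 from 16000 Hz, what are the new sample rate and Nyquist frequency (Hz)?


Step 1 — output sample rate after interpolation by L:
fs_out = L * fs_in = 6 * 16000 = 96000 Hz

Step 2 — Nyquist frequency of the output stream:
f_Nyq = fs_out / 2 = 96000 / 2 = 48000.0 Hz

fs_out = 96000 Hz; f_Nyquist = 48000.0 Hz


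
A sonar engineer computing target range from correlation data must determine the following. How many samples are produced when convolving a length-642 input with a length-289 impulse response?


Linear convolution output length:
L = N + M - 1
  = 642 + 289 - 1
  = 930 samples

930


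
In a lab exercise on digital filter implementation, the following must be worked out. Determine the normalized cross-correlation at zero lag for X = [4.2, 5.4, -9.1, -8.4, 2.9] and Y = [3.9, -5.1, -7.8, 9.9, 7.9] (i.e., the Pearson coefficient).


Pearson correlation coefficient (population):
r = cov(X,Y) / (std(X) * std(Y))
Mean X = -1.0, Mean Y = 1.76
Cov(X,Y) = 1.674
Std(X) = 6.380909, Std(Y) = 7.0284
r = 0.0373

0.0373


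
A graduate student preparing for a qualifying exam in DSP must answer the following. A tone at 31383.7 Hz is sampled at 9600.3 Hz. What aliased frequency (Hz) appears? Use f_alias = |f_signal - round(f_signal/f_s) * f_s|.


Compute the nearest integer multiple of fs to the signal:
n = round(31383.7 / 9600.3) = 3
f_alias = |31383.7 - 3 * 9600.3|
        = |31383.7 - 28800.9|
        = 2582.8 Hz

2582.8


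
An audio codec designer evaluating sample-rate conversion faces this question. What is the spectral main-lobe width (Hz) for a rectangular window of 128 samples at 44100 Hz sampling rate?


Main lobe width for a rectangular window:
Width = 2 * fs / N
      = 2 * 44100 / 128
      = 88200 / 128
      = 689.062 Hz

689.062 Hz


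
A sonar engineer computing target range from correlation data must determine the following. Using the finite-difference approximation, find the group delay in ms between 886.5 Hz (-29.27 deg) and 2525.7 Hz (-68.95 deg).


Group delay from phase difference:
tau = -d(phi)/d(omega)
d(phi) = -39.68 deg = -0.692547 rad
d(omega) = 2*pi*(2525.7 - 886.5) = 10299.3974 rad/s
tau = -(-0.692547) / 10299.3974
    = 0.0672 ms

0.0672 ms


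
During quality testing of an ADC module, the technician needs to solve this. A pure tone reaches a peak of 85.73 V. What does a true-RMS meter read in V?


RMS voltage for a sinusoidal waveform:
V_rms = V_peak / sqrt(2)
      = 85.73 / 1.414214
      = 60.62 V

60.62 V


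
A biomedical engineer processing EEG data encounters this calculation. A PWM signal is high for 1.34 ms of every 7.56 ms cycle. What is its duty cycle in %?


Duty cycle as a percentage:
DC = (t_on / T) * 100
   = (1.34 / 7.56) * 100
   = 0.177249 * 100
   = 17.72 %

17.72 %


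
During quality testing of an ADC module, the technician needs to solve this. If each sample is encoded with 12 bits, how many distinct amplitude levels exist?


Number of quantization levels = 2^N
= 2^12
= 4096

4096


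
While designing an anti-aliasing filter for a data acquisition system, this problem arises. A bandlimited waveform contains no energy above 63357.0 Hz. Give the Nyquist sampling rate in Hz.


The Nyquist rate is twice the maximum frequency component.
fs_min = 2 * fmax
      = 2 * 63357.0
      = 126714.0 Hz

126714.0


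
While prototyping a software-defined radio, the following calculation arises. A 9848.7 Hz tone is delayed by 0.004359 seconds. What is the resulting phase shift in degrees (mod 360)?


Phase shift from frequency and time delay:
phi = 360 * f * t_delay
    = 360 * 9848.7 * 0.004359
    = 15454.97 degrees
    mod 360 = 334.97 degrees

334.97 degrees


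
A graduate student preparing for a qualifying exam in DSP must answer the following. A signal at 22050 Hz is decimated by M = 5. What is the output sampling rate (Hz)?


Decimation reduces the sample rate:
fs_out = fs_in / M
       = 22050 / 5
       = 4410.0 Hz

4410.0 Hz


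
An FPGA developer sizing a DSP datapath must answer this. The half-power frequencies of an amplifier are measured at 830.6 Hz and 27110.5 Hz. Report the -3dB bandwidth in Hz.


Bandwidth is the difference of -3dB frequencies:
BW = f_high - f_low
   = 27110.5 - 830.6
   = 26279.9 Hz

26279.9 Hz


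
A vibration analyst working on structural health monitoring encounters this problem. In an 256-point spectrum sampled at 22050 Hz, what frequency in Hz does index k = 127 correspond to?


Frequency of DFT bin k:
f_k = k * fs / N
    = 127 * 22050 / 256
    = 2800350 / 256
    = 10938.867 Hz

10938.867 Hz


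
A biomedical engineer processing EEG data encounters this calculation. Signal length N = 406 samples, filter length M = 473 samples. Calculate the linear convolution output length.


Linear convolution output length:
L = N + M - 1
  = 406 + 473 - 1
  = 878 samples

878


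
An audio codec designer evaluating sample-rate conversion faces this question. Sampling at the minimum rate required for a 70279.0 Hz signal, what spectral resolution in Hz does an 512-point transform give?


Step 1 — Nyquist sampling rate:
fs = 2 * fmax = 2 * 70279.0 = 140558.0 Hz

Step 2 — DFT bin spacing:
df = fs / N = 140558.0 / 512 = 274.5273 Hz

274.5273 Hz


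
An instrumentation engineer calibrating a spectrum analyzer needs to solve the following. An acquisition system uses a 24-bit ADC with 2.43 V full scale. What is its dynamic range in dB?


Dynamic range from full-scale to LSB:
V_min = V_max / 2^bits = 2.43 / 2^24
DR = 20 * log10(V_max / V_min)
   = 20 * log10(2^24)
   = 20 * 24 * log10(2)
   = 144.49 dB

144.49 dB


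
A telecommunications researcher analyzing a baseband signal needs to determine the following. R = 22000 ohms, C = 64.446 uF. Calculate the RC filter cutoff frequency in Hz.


Cutoff frequency of a first-order RC filter:
fc = 1 / (2 * pi * R * C)
C = 64.446 uF = 6.4446e-05 F
fc = 1 / (2 * pi * 22000 * 6.4446e-05)
   = 1 / 8.9083755267429
   = 0.112254 Hz

0.112254 Hz


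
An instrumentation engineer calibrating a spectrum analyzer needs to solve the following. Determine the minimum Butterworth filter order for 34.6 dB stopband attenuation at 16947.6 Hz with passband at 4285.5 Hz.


Butterworth filter order formula:
n = log10(10^(A/10) - 1) / (2 * log10(f_stop/f_pass))
10^(34.6/10) - 1 = 2883.0315
f_stop/f_pass = 16947.6 / 4285.5 = 3.9546
n = 2.8972 -> ceil = 3

3


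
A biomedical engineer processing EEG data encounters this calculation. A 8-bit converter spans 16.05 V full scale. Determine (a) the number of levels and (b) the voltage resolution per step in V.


Step 1 — number of quantization levels:
L = 2^N = 2^8 = 256

Step 2 — LSB step size:
delta = Vfs / L
      = 16.05 / 256
      = 0.06269531 V

Levels = 256; step size = 0.06269531 V


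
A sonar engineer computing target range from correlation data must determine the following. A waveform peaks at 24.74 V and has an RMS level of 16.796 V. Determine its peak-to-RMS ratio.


Crest factor is the ratio of peak to RMS:
CF = V_peak / V_rms
   = 24.74 / 16.796
   = 1.473

1.473


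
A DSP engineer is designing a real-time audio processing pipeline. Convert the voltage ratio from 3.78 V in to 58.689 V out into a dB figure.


Voltage gain in dB:
G = 20 * log10(Vout / Vin)
  = 20 * log10(58.689 / 3.78)
  = 20 * log10(15.52619)
  = 20 * 1.191065
  = 23.82 dB

23.82 dB


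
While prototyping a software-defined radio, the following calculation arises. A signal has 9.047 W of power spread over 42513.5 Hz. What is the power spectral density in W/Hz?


Power spectral density:
PSD = P / BW
    = 9.047 / 42513.5
    = 0.0002128 W/Hz

0.0002128 W/Hz


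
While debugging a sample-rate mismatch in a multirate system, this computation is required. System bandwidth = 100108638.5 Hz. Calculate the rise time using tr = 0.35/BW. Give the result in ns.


Rise time from bandwidth relationship:
tr = 0.35 / BW
   = 0.35 / 100108638.5
   = 3.496201779e-09 s
   = 3.4962 ns

3.4962 ns


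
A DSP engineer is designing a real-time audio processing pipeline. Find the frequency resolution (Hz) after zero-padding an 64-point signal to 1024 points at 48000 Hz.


Frequency resolution after zero-padding:
N_padded = 64 * 16 = 1024
df = fs / N_padded
   = 48000 / 1024
   = 46.875 Hz

46.875 Hz


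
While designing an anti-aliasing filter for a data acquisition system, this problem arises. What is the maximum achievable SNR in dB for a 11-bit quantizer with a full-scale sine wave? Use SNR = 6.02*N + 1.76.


Theoretical SNR for a full-scale sinusoid:
SNR = 6.02 * N + 1.76
    = 6.02 * 11 + 1.76
    = 66.22 + 1.76
    = 67.98 dB

67.98 dB


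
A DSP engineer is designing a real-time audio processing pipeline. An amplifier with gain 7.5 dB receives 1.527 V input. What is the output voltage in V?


Output voltage from dB gain:
V_out = V_in * 10^(gain_dB / 20)
      = 1.527 * 10^(7.5 / 20)
      = 1.527 * 2.371374
      = 3.6211 V

3.6211 V


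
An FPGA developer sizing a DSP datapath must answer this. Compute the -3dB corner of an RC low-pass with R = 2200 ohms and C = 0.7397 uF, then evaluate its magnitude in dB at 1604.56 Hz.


Step 1 — cutoff frequency:
fc = 1 / (2*pi*R*C)
C = 0.7397 uF = 7.397e-07 F
fc = 1 / (2*pi*2200*7.397e-07)
   = 97.8007 Hz

Step 2 — magnitude at f = 1604.56 Hz:
|H(f)| = 1 / sqrt(1 + (f/fc)^2)
f/fc = 1604.56 / 97.8007 = 16.406427
|H| = 1 / sqrt(1 + 269.170847) = 0.0608388
|H|_dB = 20*log10(0.0608388) = -24.32 dB

fc = 97.8007 Hz; |H(1604.56 Hz)| = -24.32 dB


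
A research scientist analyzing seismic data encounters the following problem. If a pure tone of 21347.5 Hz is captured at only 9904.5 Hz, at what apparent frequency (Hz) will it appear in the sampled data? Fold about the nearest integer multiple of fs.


Compute the nearest integer multiple of fs to the signal:
n = round(21347.5 / 9904.5) = 2
f_alias = |21347.5 - 2 * 9904.5|
        = |21347.5 - 19809.0|
        = 1538.5 Hz

1538.5


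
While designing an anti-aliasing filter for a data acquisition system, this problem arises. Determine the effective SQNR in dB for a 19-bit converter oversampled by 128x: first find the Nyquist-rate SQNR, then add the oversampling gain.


Step 1 — baseline SQNR at Nyquist:
SQNR_base = 6.02*N + 1.76
          = 6.02*19 + 1.76
          = 116.14 dB

Step 2 — oversampling processing gain:
G = 10*log10(OSR) = 10*log10(128) = 21.07 dB

Step 3 — total:
SQNR_total = 116.14 + 21.07 = 137.21 dB

Base SQNR = 116.14 dB; oversampled SQNR = 137.21 dB


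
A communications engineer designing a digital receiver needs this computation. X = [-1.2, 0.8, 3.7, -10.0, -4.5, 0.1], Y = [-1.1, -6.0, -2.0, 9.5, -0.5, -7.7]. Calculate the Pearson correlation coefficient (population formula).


Pearson correlation coefficient (population):
r = cov(X,Y) / (std(X) * std(Y))
Mean X = -1.85, Mean Y = -1.3
Cov(X,Y) = -19.805
Std(X) = 4.387387, Std(Y) = 5.490294
r = -0.8222

-0.8222


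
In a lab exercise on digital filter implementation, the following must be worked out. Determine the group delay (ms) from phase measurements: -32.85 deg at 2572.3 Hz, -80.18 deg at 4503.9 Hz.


Group delay from phase difference:
tau = -d(phi)/d(omega)
d(phi) = -47.33 deg = -0.826064 rad
d(omega) = 2*pi*(4503.9 - 2572.3) = 12136.6007 rad/s
tau = -(-0.826064) / 12136.6007
    = 0.0681 ms

0.0681 ms


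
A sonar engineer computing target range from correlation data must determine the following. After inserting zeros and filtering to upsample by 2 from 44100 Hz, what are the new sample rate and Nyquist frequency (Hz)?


Step 1 — output sample rate after interpolation by L:
fs_out = L * fs_in = 2 * 44100 = 88200 Hz

Step 2 — Nyquist frequency of the output stream:
f_Nyq = fs_out / 2 = 88200 / 2 = 44100.0 Hz

fs_out = 88200 Hz; f_Nyquist = 44100.0 Hz


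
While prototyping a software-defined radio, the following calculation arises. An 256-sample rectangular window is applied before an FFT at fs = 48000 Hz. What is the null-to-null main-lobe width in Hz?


Main lobe width for a rectangular window:
Width = 2 * fs / N
      = 2 * 48000 / 256
      = 96000 / 256
      = 375.0 Hz

375.0 Hz


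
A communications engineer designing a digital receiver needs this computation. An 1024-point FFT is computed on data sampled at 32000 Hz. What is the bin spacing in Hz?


DFT frequency resolution:
df = fs / N
   = 32000 / 1024
   = 31.25 Hz

31.25 Hz


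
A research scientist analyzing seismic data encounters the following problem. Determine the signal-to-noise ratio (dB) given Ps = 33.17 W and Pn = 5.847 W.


SNR in decibels:
SNR = 10 * log10(Ps / Pn)
    = 10 * log10(33.17 / 5.847)
    = 10 * log10(5.673)
    = 10 * 0.7538
    = 7.54 dB

7.54 dB


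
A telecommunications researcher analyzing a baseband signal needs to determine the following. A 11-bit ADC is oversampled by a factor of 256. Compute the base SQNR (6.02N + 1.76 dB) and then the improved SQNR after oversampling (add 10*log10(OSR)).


Step 1 — baseline SQNR at Nyquist:
SQNR_base = 6.02*N + 1.76
          = 6.02*11 + 1.76
          = 67.98 dB

Step 2 — oversampling processing gain:
G = 10*log10(OSR) = 10*log10(256) = 24.08 dB

Step 3 — total:
SQNR_total = 67.98 + 24.08 = 92.06 dB

Base SQNR = 67.98 dB; oversampled SQNR = 92.06 dB


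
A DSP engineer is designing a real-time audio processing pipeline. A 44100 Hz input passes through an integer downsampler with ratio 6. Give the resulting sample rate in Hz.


Decimation reduces the sample rate:
fs_out = fs_in / M
       = 44100 / 6
       = 7350.0 Hz

7350.0 Hz


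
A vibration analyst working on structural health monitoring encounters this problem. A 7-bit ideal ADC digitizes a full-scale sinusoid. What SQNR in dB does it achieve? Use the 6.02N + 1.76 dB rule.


Theoretical SNR for a full-scale sinusoid:
SNR = 6.02 * N + 1.76
    = 6.02 * 7 + 1.76
    = 42.14 + 1.76
    = 43.9 dB

43.9 dB


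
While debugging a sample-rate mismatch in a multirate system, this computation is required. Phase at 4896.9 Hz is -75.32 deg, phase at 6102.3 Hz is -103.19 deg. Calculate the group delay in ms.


Group delay from phase difference:
tau = -d(phi)/d(omega)
d(phi) = -27.87 deg = -0.486423 rad
d(omega) = 2*pi*(6102.3 - 4896.9) = 7573.7516 rad/s
tau = -(-0.486423) / 7573.7516
    = 0.0642 ms

0.0642 ms


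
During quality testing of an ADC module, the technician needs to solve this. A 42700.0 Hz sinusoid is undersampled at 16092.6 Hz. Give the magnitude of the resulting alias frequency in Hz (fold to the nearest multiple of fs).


Compute the nearest integer multiple of fs to the signal:
n = round(42700.0 / 16092.6) = 3
f_alias = |42700.0 - 3 * 16092.6|
        = |42700.0 - 48277.8|
        = 5577.8 Hz

5577.8


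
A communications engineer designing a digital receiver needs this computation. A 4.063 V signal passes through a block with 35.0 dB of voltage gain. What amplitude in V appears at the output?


Output voltage from dB gain:
V_out = V_in * 10^(gain_dB / 20)
      = 4.063 * 10^(35.0 / 20)
      = 4.063 * 56.234133
      = 228.4793 V

228.4793 V


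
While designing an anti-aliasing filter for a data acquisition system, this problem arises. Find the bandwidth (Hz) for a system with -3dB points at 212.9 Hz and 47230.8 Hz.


Bandwidth is the difference of -3dB frequencies:
BW = f_high - f_low
   = 47230.8 - 212.9
   = 47017.9 Hz

47017.9 Hz


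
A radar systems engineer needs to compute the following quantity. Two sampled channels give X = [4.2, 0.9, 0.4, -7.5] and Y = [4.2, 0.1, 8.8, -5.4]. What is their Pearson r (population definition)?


Pearson correlation coefficient (population):
r = cov(X,Y) / (std(X) * std(Y))
Mean X = -0.5, Mean Y = 1.925
Cov(X,Y) = 16.4
Std(X) = 4.297092, Std(Y) = 5.23038
r = 0.7297

0.7297


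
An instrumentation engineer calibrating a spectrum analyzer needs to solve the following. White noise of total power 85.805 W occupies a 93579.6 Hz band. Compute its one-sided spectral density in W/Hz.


Power spectral density:
PSD = P / BW
    = 85.805 / 93579.6
    = 0.00091692 W/Hz

0.00091692 W/Hz


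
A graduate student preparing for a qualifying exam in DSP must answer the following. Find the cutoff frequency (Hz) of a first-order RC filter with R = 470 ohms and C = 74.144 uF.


Cutoff frequency of a first-order RC filter:
fc = 1 / (2 * pi * R * C)
C = 74.144 uF = 7.4144e-05 F
fc = 1 / (2 * pi * 470 * 7.4144e-05)
   = 1 / 0.2189544309653
   = 4.56716 Hz

4.56716 Hz


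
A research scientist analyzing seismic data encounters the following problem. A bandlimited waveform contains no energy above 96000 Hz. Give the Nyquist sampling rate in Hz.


The Nyquist rate is twice the maximum frequency component.
fs_min = 2 * fmax
      = 2 * 96000
      = 192000 Hz

192000


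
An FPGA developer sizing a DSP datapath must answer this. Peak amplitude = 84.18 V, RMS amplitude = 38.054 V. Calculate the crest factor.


Crest factor is the ratio of peak to RMS:
CF = V_peak / V_rms
   = 84.18 / 38.054
   = 2.2121

2.2121


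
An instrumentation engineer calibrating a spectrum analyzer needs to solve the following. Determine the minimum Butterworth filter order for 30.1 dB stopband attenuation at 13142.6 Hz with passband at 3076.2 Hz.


Butterworth filter order formula:
n = log10(10^(A/10) - 1) / (2 * log10(f_stop/f_pass))
10^(30.1/10) - 1 = 1022.293
f_stop/f_pass = 13142.6 / 3076.2 = 4.2723
n = 2.386 -> ceil = 3

3


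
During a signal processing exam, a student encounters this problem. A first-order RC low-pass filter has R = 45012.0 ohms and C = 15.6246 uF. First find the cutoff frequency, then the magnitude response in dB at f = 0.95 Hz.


Step 1 — cutoff frequency:
fc = 1 / (2*pi*R*C)
C = 15.6246 uF = 1.56246e-05 F
fc = 1 / (2*pi*45012.0*1.56246e-05)
   = 0.226299 Hz

Step 2 — magnitude at f = 0.95 Hz:
|H(f)| = 1 / sqrt(1 + (f/fc)^2)
f/fc = 0.95 / 0.226299 = 4.197986
|H| = 1 / sqrt(1 + 17.623086) = 0.2317257
|H|_dB = 20*log10(0.2317257) = -12.7 dB

fc = 0.226299 Hz; |H(0.95 Hz)| = -12.7 dB


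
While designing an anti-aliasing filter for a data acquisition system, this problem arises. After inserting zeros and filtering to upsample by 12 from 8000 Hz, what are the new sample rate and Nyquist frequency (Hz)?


Step 1 — output sample rate after interpolation by L:
fs_out = L * fs_in = 12 * 8000 = 96000 Hz

Step 2 — Nyquist frequency of the output stream:
f_Nyq = fs_out / 2 = 96000 / 2 = 48000.0 Hz

fs_out = 96000 Hz; f_Nyquist = 48000.0 Hz


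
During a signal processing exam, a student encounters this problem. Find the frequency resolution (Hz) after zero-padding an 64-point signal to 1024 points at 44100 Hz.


Frequency resolution after zero-padding:
N_padded = 64 * 16 = 1024
df = fs / N_padded
   = 44100 / 1024
   = 43.0664 Hz

43.0664 Hz


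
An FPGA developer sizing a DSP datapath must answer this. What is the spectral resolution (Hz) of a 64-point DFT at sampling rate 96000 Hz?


DFT frequency resolution:
df = fs / N
   = 96000 / 64
   = 1500.0 Hz

1500.0 Hz


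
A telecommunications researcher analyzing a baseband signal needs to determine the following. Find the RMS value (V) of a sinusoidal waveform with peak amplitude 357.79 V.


RMS voltage for a sinusoidal waveform:
V_rms = V_peak / sqrt(2)
      = 357.79 / 1.414214
      = 252.996 V

252.996 V


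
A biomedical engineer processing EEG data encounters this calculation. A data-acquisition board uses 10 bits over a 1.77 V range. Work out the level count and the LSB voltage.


Step 1 — number of quantization levels:
L = 2^N = 2^10 = 1024

Step 2 — LSB step size:
delta = Vfs / L
      = 1.77 / 1024
      = 0.00172852 V

Levels = 1024; step size = 0.00172852 V


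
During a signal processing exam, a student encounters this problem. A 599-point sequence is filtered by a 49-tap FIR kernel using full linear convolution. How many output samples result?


Linear convolution output length:
L = N + M - 1
  = 599 + 49 - 1
  = 647 samples

647


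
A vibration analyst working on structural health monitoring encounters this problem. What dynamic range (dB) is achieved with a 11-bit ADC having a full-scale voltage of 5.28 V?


Dynamic range from full-scale to LSB:
V_min = V_max / 2^bits = 5.28 / 2^11
DR = 20 * log10(V_max / V_min)
   = 20 * log10(2^11)
   = 20 * 11 * log10(2)
   = 66.23 dB

66.23 dB


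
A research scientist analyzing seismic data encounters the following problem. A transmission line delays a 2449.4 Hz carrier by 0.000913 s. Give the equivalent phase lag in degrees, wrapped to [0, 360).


Phase shift from frequency and time delay:
phi = 360 * f * t_delay
    = 360 * 2449.4 * 0.000913
    = 805.07 degrees
    mod 360 = 85.07 degrees

85.07 degrees


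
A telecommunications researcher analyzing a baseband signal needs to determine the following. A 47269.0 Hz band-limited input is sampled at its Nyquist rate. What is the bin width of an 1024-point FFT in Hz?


Step 1 — Nyquist sampling rate:
fs = 2 * fmax = 2 * 47269.0 = 94538.0 Hz

Step 2 — DFT bin spacing:
df = fs / N = 94538.0 / 1024 = 92.3223 Hz

92.3223 Hz


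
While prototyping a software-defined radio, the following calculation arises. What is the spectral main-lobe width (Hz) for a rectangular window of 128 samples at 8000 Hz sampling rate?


Main lobe width for a rectangular window:
Width = 2 * fs / N
      = 2 * 8000 / 128
      = 16000 / 128
      = 125.0 Hz

125.0 Hz


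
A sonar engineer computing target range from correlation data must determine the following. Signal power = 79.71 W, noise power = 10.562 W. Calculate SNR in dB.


SNR in decibels:
SNR = 10 * log10(Ps / Pn)
    = 10 * log10(79.71 / 10.562)
    = 10 * log10(7.5469)
    = 10 * 0.8778
    = 8.78 dB

8.78 dB


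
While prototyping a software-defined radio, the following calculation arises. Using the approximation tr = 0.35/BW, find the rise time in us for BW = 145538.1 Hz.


Rise time from bandwidth relationship:
tr = 0.35 / BW
   = 0.35 / 145538.1
   = 2.404868553e-06 s
   = 2.4049 us

2.4049 us


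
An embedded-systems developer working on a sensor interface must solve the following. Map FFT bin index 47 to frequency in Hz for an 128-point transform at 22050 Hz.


Frequency of DFT bin k:
f_k = k * fs / N
    = 47 * 22050 / 128
    = 1036350 / 128
    = 8096.484 Hz

8096.484 Hz


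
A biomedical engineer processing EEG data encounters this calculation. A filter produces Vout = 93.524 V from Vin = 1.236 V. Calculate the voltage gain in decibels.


Voltage gain in dB:
G = 20 * log10(Vout / Vin)
  = 20 * log10(93.524 / 1.236)
  = 20 * log10(75.666667)
  = 20 * 1.878905
  = 37.58 dB

37.58 dB


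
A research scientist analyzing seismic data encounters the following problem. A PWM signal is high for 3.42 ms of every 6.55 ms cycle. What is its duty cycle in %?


Duty cycle as a percentage:
DC = (t_on / T) * 100
   = (3.42 / 6.55) * 100
   = 0.522137 * 100
   = 52.21 %

52.21 %


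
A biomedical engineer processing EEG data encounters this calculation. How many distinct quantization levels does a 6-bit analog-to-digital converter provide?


Number of quantization levels = 2^N
= 2^6
= 64

64


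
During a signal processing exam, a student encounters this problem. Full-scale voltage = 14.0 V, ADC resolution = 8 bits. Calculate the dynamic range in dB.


Dynamic range from full-scale to LSB:
V_min = V_max / 2^bits = 14.0 / 2^8
DR = 20 * log10(V_max / V_min)
   = 20 * log10(2^8)
   = 20 * 8 * log10(2)
   = 48.16 dB

48.16 dB


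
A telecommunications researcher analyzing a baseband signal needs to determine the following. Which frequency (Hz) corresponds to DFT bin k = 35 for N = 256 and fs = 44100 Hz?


Frequency of DFT bin k:
f_k = k * fs / N
    = 35 * 44100 / 256
    = 1543500 / 256
    = 6029.297 Hz

6029.297 Hz


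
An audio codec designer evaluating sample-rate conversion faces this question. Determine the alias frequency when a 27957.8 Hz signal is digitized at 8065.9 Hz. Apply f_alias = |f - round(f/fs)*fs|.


Compute the nearest integer multiple of fs to the signal:
n = round(27957.8 / 8065.9) = 3
f_alias = |27957.8 - 3 * 8065.9|
        = |27957.8 - 24197.7|
        = 3760.1 Hz

3760.1


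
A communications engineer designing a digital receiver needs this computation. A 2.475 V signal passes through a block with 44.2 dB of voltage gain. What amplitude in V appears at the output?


Output voltage from dB gain:
V_out = V_in * 10^(gain_dB / 20)
      = 2.475 * 10^(44.2 / 20)
      = 2.475 * 162.18101
      = 401.398 V

401.398 V


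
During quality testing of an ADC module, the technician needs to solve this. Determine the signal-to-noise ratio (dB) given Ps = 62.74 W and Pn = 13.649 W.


SNR in decibels:
SNR = 10 * log10(Ps / Pn)
    = 10 * log10(62.74 / 13.649)
    = 10 * log10(4.5967)
    = 10 * 0.6624
    = 6.62 dB

6.62 dB


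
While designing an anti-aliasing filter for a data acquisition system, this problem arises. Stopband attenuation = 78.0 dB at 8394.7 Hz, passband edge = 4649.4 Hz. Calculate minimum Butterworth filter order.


Butterworth filter order formula:
n = log10(10^(A/10) - 1) / (2 * log10(f_stop/f_pass))
10^(78.0/10) - 1 = 63095733.448
f_stop/f_pass = 8394.7 / 4649.4 = 1.8055
n = 15.1983 -> ceil = 16

16


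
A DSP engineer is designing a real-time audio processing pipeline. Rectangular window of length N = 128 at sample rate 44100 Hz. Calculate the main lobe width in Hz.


Main lobe width for a rectangular window:
Width = 2 * fs / N
      = 2 * 44100 / 128
      = 88200 / 128
      = 689.062 Hz

689.062 Hz


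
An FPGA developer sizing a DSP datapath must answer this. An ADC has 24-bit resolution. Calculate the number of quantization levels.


Number of quantization levels = 2^N
= 2^24
= 16777216

16777216
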